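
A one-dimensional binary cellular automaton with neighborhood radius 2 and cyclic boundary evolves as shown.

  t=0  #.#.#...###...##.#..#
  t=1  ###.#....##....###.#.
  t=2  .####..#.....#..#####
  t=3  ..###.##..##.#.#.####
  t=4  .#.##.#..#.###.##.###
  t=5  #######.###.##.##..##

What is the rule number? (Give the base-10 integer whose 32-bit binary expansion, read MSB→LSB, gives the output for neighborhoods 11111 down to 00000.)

  #####|#  b31=1 t=2,i=18
  ####.|#  b30=1 t=2,i=3
  ###.#|#  b29=1 t=1,i=2
  ###..|#  b28=1 t=0,i=10
  ##.##|.  b27=0 t=2,i=0
  ##.#.|#  b26=1 t=0,i=1
  ##..#|.  b25=0 t=2,i=5
  ##...|.  b24=0 t=0,i=11
  #.###|.  b23=0 t=1,i=0
  #.##.|#  b22=1 t=3,i=6
  #.#.#|#  b21=1 t=0,i=2
  #.#..|#  b20=1 t=0,i=4
  #..##|#  b19=1 t=0,i=19
  #..#.|#  b18=1 t=2,i=6
  #...#|.  b17=0 t=0,i=6
  #....|.  b16=0 t=1,i=6
  .####|#  b15=1 t=2,i=2
  .###.|#  b14=1 t=0,i=9
  .##.#|#  b13=1 t=0,i=0
  .##..|.  b12=0 t=1,i=10
  .#.##|#  b11=1 t=1,i=20
  .#.#.|.  b10=0 t=0,i=3
  .#..#|.  b9=0 t=0,i=18
  .#...|.  b8=0 t=0,i=5
  ..###|.  b7=0 t=0,i=8
  ..##.|.  b6=0 t=0,i=14
  ..#.#|#  b5=1 t=4,i=9
  ..#..|#  b4=1 t=2,i=7
  ...##|.  b3=0 t=0,i=7
  ...#.|.  b2=0 t=2,i=12
  ....#|#  b1=1 t=1,i=7
  .....|#  b0=1 t=2,i=10
  bits 11110100011111001110100000110011 = 4101826611

4101826611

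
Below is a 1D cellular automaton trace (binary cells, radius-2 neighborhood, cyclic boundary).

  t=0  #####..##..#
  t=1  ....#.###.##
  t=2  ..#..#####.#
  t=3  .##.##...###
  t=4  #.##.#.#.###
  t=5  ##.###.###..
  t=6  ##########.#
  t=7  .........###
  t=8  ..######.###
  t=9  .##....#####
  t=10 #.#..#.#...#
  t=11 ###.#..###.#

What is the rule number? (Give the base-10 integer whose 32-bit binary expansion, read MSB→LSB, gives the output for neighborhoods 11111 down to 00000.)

  ##### -> .   bit 31 = 0  t=0,i=1
  ####. -> .   bit 30 = 0  t=0,i=3
  ###.# -> #   bit 29 = 1  t=1,i=8
  ###.. -> #   bit 28 = 1  t=0,i=4
  ##.## -> #   bit 27 = 1  t=1,i=9
  ##.#. -> #   bit 26 = 1  t=2,i=10
  ##..# -> .   bit 25 = 0  t=0,i=5
  ##... -> .   bit 24 = 0  t=1,i=0
  #.### -> #   bit 23 = 1  t=1,i=6
  #.##. -> .   bit 22 = 0  t=1,i=10
  #.#.# -> #   bit 21 = 1  t=4,i=5
  #.#.. -> #   bit 20 = 1  t=2,i=11
  #..## -> #   bit 19 = 1  t=0,i=6
  #..#. -> #   bit 18 = 1  t=2,i=1
  #...# -> #   bit 17 = 1  t=3,i=7
  #.... -> .   bit 16 = 0  t=1,i=1
  .#### -> .   bit 15 = 0  t=0,i=0
  .###. -> #   bit 14 = 1  t=1,i=7
  .##.# -> #   bit 13 = 1  t=3,i=2
  .##.. -> #   bit 12 = 1  t=0,i=8
  .#.## -> #   bit 11 = 1  t=1,i=5
  .#.#. -> .   bit 10 = 0  t=4,i=6
  .#..# -> .   bit 9 = 0  t=2,i=0
  .#... -> #   bit 8 = 1  t=10,i=8
  ..### -> #   bit 7 = 1  t=0,i=11
  ..##. -> #   bit 6 = 1  t=0,i=7
  ..#.# -> .   bit 5 = 0  t=1,i=4
  ..#.. -> #   bit 4 = 1  t=2,i=2
  ...## -> .   bit 3 = 0  t=3,i=8
  ...#. -> .   bit 2 = 0  t=1,i=3
  ....# -> #   bit 1 = 1  t=1,i=2
  ..... -> #   bit 0 = 1  t=7,i=2
  bits 00111100101111100111100111010011 = 1019115987

1019115987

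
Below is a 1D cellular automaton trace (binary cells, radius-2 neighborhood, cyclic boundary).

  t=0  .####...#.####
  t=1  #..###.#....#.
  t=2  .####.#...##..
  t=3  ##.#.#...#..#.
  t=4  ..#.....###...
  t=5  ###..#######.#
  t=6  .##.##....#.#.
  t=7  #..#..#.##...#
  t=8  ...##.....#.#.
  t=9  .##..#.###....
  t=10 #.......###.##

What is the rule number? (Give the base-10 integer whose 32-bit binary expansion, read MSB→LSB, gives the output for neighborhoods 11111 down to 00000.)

  nb #####: next=.  (t=5,i=7, bit31=0)
  nb ####.: next=#  (t=0,i=3, bit30=1)
  nb ###.#: next=.  (t=0,i=13, bit29=0)
  nb ###..: next=#  (t=0,i=4, bit28=1)
  nb ##.##: next=#  (t=0,i=0, bit27=1)
  nb ##.#.: next=#  (t=1,i=6, bit26=1)
  nb ##..#: next=.  (t=5,i=3, bit25=0)
  nb ##...: next=#  (t=0,i=5, bit24=1)
  nb #.###: next=.  (t=0,i=1, bit23=0)
  nb #.##.: next=.  (t=3,i=0, bit22=0)
  nb #.#.#: next=.  (t=3,i=3, bit21=0)
  nb #.#..: next=.  (t=1,i=0, bit20=0)
  nb #..##: next=#  (t=1,i=2, bit19=1)
  nb #..#.: next=.  (t=3,i=11, bit18=0)
  nb #...#: next=.  (t=0,i=6, bit17=0)
  nb #....: next=.  (t=1,i=9, bit16=0)
  nb .####: next=.  (t=0,i=2, bit15=0)
  nb .###.: next=#  (t=1,i=4, bit14=1)
  nb .##.#: next=.  (t=3,i=1, bit13=0)
  nb .##..: next=.  (t=2,i=11, bit12=0)
  nb .#.##: next=.  (t=0,i=9, bit11=0)
  nb .#.#.: next=.  (t=1,i=13, bit10=0)
  nb .#..#: next=#  (t=1,i=1, bit9=1)
  nb .#...: next=.  (t=1,i=8, bit8=0)
  nb ..###: next=#  (t=1,i=3, bit7=1)
  nb ..##.: next=.  (t=2,i=10, bit6=0)
  nb ..#.#: next=.  (t=0,i=8, bit5=0)
  nb ..#..: next=#  (t=3,i=9, bit4=1)
  nb ...##: next=#  (t=2,i=0, bit3=1)
  nb ...#.: next=#  (t=0,i=7, bit2=1)
  nb ....#: next=#  (t=1,i=10, bit1=1)
  nb .....: next=#  (t=4,i=5, bit0=1)
  bits 01011101000010000100001010011111 = 1560822431

1560822431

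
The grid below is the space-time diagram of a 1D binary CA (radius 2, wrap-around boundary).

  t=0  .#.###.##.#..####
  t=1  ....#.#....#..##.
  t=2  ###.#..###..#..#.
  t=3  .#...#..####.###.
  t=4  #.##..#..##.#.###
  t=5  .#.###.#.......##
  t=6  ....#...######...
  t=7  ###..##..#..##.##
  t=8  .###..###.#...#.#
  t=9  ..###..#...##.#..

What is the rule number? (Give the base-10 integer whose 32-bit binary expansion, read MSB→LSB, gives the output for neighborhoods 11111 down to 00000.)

  [31] ##### => .  t=6,i=10
  [30] ####. => #  t=0,i=15
  [29] ###.# => .  t=0,i=5
  [28] ###.. => #  t=2,i=9
  [27] ##.## => #  t=0,i=6
  [26] ##.#. => .  t=0,i=0
  [25] ##..# => #  t=2,i=10
  [24] ##... => .  t=1,i=16
  [23] #.### => .  t=0,i=3
  [22] #.##. => .  t=0,i=7
  [21] #.#.# => .  t=0,i=1
  [20] #.#.. => .  t=0,i=10
  [19] #..## => .  t=0,i=12
  [18] #..#. => #  t=2,i=11
  [17] #...# => #  t=3,i=3
  [16] #.... => #  t=1,i=0
  [15] .#### => #  t=0,i=14
  [14] .###. => #  t=0,i=4
  [13] .##.# => .  t=0,i=8
  [12] .##.. => #  t=1,i=15
  [11] .#.## => .  t=0,i=2
  [10] .#.#. => .  t=1,i=5
  [9] .#..# => #  t=0,i=11
  [8] .#... => #  t=1,i=7
  [7] ..### => .  t=0,i=13
  [6] ..##. => .  t=1,i=14
  [5] ..#.# => #  t=1,i=4
  [4] ..#.. => .  t=1,i=11
  [3] ...## => .  t=5,i=14
  [2] ...#. => .  t=1,i=3
  [1] ....# => #  t=1,i=2
  [0] ..... => #  t=1,i=1
  bits 01011010000001111101001100100011 = 1510462243

1510462243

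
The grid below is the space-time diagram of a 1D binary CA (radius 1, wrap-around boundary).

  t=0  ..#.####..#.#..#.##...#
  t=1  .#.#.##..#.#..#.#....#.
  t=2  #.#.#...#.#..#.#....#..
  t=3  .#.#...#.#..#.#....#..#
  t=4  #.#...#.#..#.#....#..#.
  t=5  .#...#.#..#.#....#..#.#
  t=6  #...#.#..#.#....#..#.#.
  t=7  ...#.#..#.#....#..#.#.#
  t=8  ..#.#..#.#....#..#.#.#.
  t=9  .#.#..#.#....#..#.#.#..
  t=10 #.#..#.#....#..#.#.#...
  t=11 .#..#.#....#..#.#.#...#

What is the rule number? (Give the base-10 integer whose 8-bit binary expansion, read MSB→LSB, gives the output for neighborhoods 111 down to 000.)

  [7] ### => #  t=0,i=5
  [6] ##. => .  t=0,i=7
  [5] #.# => #  t=0,i=3
  [4] #.. => .  t=0,i=0
  [3] .## => .  t=0,i=4
  [2] .#. => .  t=0,i=2
  [1] ..# => #  t=0,i=1
  [0] ... => .  t=0,i=20
  bits 10100010 = 162

162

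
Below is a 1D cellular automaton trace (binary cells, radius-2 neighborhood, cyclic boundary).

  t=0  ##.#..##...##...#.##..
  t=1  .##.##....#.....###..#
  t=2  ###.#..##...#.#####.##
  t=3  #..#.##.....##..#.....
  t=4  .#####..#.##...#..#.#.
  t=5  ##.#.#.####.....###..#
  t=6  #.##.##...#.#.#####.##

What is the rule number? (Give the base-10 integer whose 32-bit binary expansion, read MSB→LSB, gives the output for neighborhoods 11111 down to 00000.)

2490198698

  ##### -> #   bit 31 = 1  t=2,i=0
  ####. -> .   bit 30 = 0  t=2,i=1
  ###.# -> .   bit 29 = 0  t=2,i=2
  ###.. -> #   bit 28 = 1  t=1,i=18
  ##.## -> .   bit 27 = 0  t=1,i=3
  ##.#. -> #   bit 26 = 1  t=0,i=2
  ##..# -> .   bit 25 = 0  t=0,i=20
  ##... -> .   bit 24 = 0  t=0,i=8
  #.### -> .   bit 23 = 0  t=2,i=14
  #.##. -> #   bit 22 = 1  t=0,i=18
  #.#.# -> #   bit 21 = 1  t=5,i=3
  #.#.. -> .   bit 20 = 0  t=0,i=3
  #..## -> #   bit 19 = 1  t=0,i=5
  #..#. -> #   bit 18 = 1  t=1,i=20
  #...# -> .   bit 17 = 0  t=0,i=9
  #.... -> #   bit 16 = 1  t=1,i=7
  .#### -> .   bit 15 = 0  t=2,i=15
  .###. -> #   bit 14 = 1  t=1,i=17
  .##.# -> #   bit 13 = 1  t=0,i=1
  .##.. -> .   bit 12 = 0  t=0,i=7
  .#.## -> #   bit 11 = 1  t=0,i=17
  .#.#. -> .   bit 10 = 0  t=4,i=19
  .#..# -> #   bit 9 = 1  t=0,i=4
  .#... -> .   bit 8 = 0  t=1,i=11
  ..### -> #   bit 7 = 1  t=1,i=16
  ..##. -> .   bit 6 = 0  t=0,i=0
  ..#.# -> #   bit 5 = 1  t=0,i=16
  ..#.. -> .   bit 4 = 0  t=1,i=10
  ...## -> #   bit 3 = 1  t=0,i=10
  ...#. -> .   bit 2 = 0  t=0,i=15
  ....# -> #   bit 1 = 1  t=1,i=8
  ..... -> .   bit 0 = 0  t=1,i=13
  bits 10010100011011010110101010101010 = 2490198698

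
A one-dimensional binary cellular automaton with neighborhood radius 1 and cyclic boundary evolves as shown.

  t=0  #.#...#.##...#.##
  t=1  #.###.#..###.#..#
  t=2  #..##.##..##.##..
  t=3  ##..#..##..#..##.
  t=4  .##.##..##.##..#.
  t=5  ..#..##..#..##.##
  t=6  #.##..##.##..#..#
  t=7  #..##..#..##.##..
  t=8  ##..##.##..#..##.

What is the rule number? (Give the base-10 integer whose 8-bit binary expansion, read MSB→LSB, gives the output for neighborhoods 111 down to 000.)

  ### -> #   bit 7 = 1  t=0,i=16
  ##. -> #   bit 6 = 1  t=0,i=0
  #.# -> .   bit 5 = 0  t=0,i=1
  #.. -> #   bit 4 = 1  t=0,i=3
  .## -> .   bit 3 = 0  t=0,i=8
  .#. -> #   bit 2 = 1  t=0,i=2
  ..# -> .   bit 1 = 0  t=0,i=5
  ... -> #   bit 0 = 1  t=0,i=4
  bits 11010101 = 213

213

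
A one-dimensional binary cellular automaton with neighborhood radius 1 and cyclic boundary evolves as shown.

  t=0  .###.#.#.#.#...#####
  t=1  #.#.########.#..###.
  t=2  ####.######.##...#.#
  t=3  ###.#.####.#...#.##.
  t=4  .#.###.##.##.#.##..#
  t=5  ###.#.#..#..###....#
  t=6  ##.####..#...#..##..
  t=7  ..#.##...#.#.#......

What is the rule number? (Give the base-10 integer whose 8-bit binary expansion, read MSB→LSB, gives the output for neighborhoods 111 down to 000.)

  ### -> #   bit 7 = 1  t=0,i=2
  ##. -> .   bit 6 = 0  t=0,i=3
  #.# -> #   bit 5 = 1  t=0,i=0
  #.. -> .   bit 4 = 0  t=0,i=12
  .## -> .   bit 3 = 0  t=0,i=1
  .#. -> #   bit 2 = 1  t=0,i=5
  ..# -> .   bit 1 = 0  t=0,i=14
  ... -> #   bit 0 = 1  t=0,i=13
  bits 10100101 = 165

165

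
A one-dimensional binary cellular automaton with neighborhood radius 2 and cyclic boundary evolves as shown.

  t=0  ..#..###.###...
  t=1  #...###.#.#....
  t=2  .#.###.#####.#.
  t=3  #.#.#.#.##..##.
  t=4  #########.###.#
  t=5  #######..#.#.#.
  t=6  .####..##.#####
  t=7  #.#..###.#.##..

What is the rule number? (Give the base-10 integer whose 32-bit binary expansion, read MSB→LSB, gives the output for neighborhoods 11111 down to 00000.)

2390543818

  ##### -> #   bit 31 = 1  t=2,i=9
  ####. -> .   bit 30 = 0  t=2,i=10
  ###.# -> .   bit 29 = 0  t=0,i=7
  ###.. -> .   bit 28 = 0  t=0,i=11
  ##.## -> #   bit 27 = 1  t=0,i=8
  ##.#. -> #   bit 26 = 1  t=1,i=7
  ##..# -> #   bit 25 = 1  t=3,i=10
  ##... -> .   bit 24 = 0  t=0,i=12
  #.### -> .   bit 23 = 0  t=0,i=9
  #.##. -> #   bit 22 = 1  t=3,i=8
  #.#.# -> #   bit 21 = 1  t=1,i=8
  #.#.. -> #   bit 20 = 1  t=1,i=10
  #..## -> #   bit 19 = 1  t=0,i=4
  #..#. -> #   bit 18 = 1  t=2,i=0
  #...# -> .   bit 17 = 0  t=1,i=2
  #.... -> .   bit 16 = 0  t=0,i=13
  .#### -> #   bit 15 = 1  t=2,i=8
  .###. -> #   bit 14 = 1  t=0,i=6
  .##.# -> .   bit 13 = 0  t=3,i=13
  .##.. -> .   bit 12 = 0  t=3,i=9
  .#.## -> #   bit 11 = 1  t=2,i=2
  .#.#. -> #   bit 10 = 1  t=1,i=9
  .#..# -> .   bit 9 = 0  t=0,i=3
  .#... -> #   bit 8 = 1  t=1,i=1
  ..### -> #   bit 7 = 1  t=0,i=5
  ..##. -> #   bit 6 = 1  t=3,i=12
  ..#.# -> .   bit 5 = 0  t=2,i=1
  ..#.. -> .   bit 4 = 0  t=0,i=2
  ...## -> #   bit 3 = 1  t=1,i=3
  ...#. -> .   bit 2 = 0  t=0,i=1
  ....# -> #   bit 1 = 1  t=0,i=0
  ..... -> .   bit 0 = 0  t=0,i=14
  bits 10001110011111001100110111001010 = 2390543818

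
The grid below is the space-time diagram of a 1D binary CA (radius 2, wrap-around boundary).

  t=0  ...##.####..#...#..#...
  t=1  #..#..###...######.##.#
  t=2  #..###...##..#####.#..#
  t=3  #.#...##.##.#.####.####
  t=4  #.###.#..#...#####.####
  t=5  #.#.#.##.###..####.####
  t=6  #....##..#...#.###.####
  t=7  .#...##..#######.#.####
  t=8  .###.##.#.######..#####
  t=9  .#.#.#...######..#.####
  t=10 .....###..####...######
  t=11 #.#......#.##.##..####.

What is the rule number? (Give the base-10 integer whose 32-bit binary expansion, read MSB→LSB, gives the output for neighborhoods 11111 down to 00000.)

3789200245

  ##### -> #   bit 31 = 1  t=1,i=14
  ####. -> #   bit 30 = 1  t=0,i=8
  ###.# -> #   bit 29 = 1  t=1,i=17
  ###.. -> .   bit 28 = 0  t=0,i=9
  ##.## -> .   bit 27 = 0  t=0,i=5
  ##.#. -> .   bit 26 = 0  t=2,i=18
  ##..# -> .   bit 25 = 0  t=0,i=10
  ##... -> #   bit 24 = 1  t=1,i=9
  #.### -> #   bit 23 = 1  t=0,i=6
  #.##. -> #   bit 22 = 1  t=1,i=19
  #.#.# -> .   bit 21 = 0  t=3,i=12
  #.#.. -> #   bit 20 = 1  t=2,i=19
  #..## -> #   bit 19 = 1  t=1,i=5
  #..#. -> .   bit 18 = 0  t=0,i=11
  #...# -> #   bit 17 = 1  t=0,i=14
  #.... -> .   bit 16 = 0  t=0,i=21
  .#### -> #   bit 15 = 1  t=0,i=7
  .###. -> .   bit 14 = 0  t=1,i=7
  .##.# -> .   bit 13 = 0  t=0,i=4
  .##.. -> #   bit 12 = 1  t=1,i=0
  .#.## -> #   bit 11 = 1  t=3,i=13
  .#.#. -> .   bit 10 = 0  t=5,i=3
  .#..# -> #   bit 9 = 1  t=0,i=17
  .#... -> #   bit 8 = 1  t=0,i=13
  ..### -> .   bit 7 = 0  t=1,i=6
  ..##. -> #   bit 6 = 1  t=0,i=3
  ..#.# -> #   bit 5 = 1  t=6,i=13
  ..#.. -> #   bit 4 = 1  t=0,i=12
  ...## -> .   bit 3 = 0  t=0,i=2
  ...#. -> #   bit 2 = 1  t=0,i=15
  ....# -> .   bit 1 = 0  t=0,i=1
  ..... -> #   bit 0 = 1  t=0,i=0
  bits 11100001110110101001101101110101 = 3789200245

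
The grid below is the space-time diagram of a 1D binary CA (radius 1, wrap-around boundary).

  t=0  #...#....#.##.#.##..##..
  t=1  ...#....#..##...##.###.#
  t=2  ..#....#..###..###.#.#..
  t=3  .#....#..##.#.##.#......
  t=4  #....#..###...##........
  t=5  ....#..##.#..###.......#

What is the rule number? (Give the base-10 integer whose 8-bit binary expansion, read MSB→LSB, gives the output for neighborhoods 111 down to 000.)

  ### -> .   bit 7 = 0  t=1,i=20
  ##. -> #   bit 6 = 1  t=0,i=12
  #.# -> .   bit 5 = 0  t=0,i=10
  #.. -> .   bit 4 = 0  t=0,i=1
  .## -> #   bit 3 = 1  t=0,i=11
  .#. -> .   bit 2 = 0  t=0,i=0
  ..# -> #   bit 1 = 1  t=0,i=3
  ... -> .   bit 0 = 0  t=0,i=2
  bits 01001010 = 74

74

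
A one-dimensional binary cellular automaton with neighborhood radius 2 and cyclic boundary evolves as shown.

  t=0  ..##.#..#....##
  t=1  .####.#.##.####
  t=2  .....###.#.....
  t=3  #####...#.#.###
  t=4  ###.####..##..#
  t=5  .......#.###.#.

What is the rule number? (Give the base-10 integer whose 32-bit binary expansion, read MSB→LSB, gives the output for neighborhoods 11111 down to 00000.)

2502572895

  #####|#  b31=1 t=3,i=0
  ####.|.  b30=0 t=1,i=3
  ###.#|.  b29=0 t=1,i=4
  ###..|#  b28=1 t=3,i=4
  ##.##|.  b27=0 t=1,i=0
  ##.#.|#  b26=1 t=0,i=4
  ##..#|.  b25=0 t=0,i=0
  ##...|#  b24=1 t=3,i=5
  #.###|.  b23=0 t=1,i=1
  #.##.|.  b22=0 t=1,i=8
  #.#.#|#  b21=1 t=1,i=6
  #.#..|.  b20=0 t=0,i=5
  #..##|#  b19=1 t=0,i=1
  #..#.|.  b18=0 t=0,i=7
  #...#|#  b17=1 t=3,i=6
  #....|.  b16=0 t=0,i=10
  .####|.  b15=0 t=1,i=2
  .###.|.  b14=0 t=2,i=6
  .##.#|#  b13=1 t=0,i=3
  .##..|#  b12=1 t=0,i=14
  .#.##|#  b11=1 t=1,i=7
  .#.#.|.  b10=0 t=3,i=9
  .#..#|#  b9=1 t=0,i=6
  .#...|#  b8=1 t=0,i=9
  ..###|.  b7=0 t=2,i=5
  ..##.|#  b6=1 t=0,i=2
  ..#.#|.  b5=0 t=3,i=8
  ..#..|#  b4=1 t=0,i=8
  ...##|#  b3=1 t=0,i=12
  ...#.|#  b2=1 t=3,i=7
  ....#|#  b1=1 t=0,i=11
  .....|#  b0=1 t=2,i=0
  bits 10010101001010100011101101011111 = 2502572895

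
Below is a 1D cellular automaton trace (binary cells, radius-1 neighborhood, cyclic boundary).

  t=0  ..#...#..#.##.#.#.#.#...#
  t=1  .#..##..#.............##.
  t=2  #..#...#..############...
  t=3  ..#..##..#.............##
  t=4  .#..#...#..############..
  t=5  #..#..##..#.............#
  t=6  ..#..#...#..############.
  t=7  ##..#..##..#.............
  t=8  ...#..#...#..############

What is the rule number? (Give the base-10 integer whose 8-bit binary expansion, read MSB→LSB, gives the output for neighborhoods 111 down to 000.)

  nb ###: next=.  (t=2,i=11, bit7=0)
  nb ##.: next=.  (t=0,i=12, bit6=0)
  nb #.#: next=.  (t=0,i=10, bit5=0)
  nb #..: next=.  (t=0,i=0, bit4=0)
  nb .##: next=.  (t=0,i=11, bit3=0)
  nb .#.: next=.  (t=0,i=2, bit2=0)
  nb ..#: next=#  (t=0,i=1, bit1=1)
  nb ...: next=#  (t=0,i=4, bit0=1)
  bits 00000011 = 3

3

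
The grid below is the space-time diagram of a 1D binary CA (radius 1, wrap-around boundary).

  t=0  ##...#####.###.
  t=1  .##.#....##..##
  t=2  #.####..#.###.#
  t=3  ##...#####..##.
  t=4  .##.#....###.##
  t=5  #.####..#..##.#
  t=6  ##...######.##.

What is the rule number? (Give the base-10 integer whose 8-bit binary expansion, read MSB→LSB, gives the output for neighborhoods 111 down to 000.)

118

  ###|.  b7=0 t=0,i=6
  ##.|#  b6=1 t=0,i=1
  #.#|#  b5=1 t=0,i=10
  #..|#  b4=1 t=0,i=2
  .##|.  b3=0 t=0,i=0
  .#.|#  b2=1 t=1,i=4
  ..#|#  b1=1 t=0,i=4
  ...|.  b0=0 t=0,i=3
  bits 01110110 = 118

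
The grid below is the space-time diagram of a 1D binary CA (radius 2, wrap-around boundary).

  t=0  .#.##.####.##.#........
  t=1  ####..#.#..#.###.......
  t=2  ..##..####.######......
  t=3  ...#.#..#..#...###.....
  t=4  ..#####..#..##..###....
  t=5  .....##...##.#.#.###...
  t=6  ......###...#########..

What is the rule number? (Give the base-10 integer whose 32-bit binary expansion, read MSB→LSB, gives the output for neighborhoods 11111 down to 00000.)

1442471716

  [31] ##### => .  t=2,i=13
  [30] ####. => #  t=0,i=8
  [29] ###.# => .  t=0,i=9
  [28] ###.. => #  t=1,i=3
  [27] ##.## => .  t=0,i=5
  [26] ##.#. => #  t=0,i=13
  [25] ##..# => .  t=1,i=4
  [24] ##... => #  t=1,i=16
  [23] #.### => #  t=0,i=6
  [22] #.##. => #  t=0,i=3
  [21] #.#.# => #  t=5,i=13
  [20] #.#.. => #  t=0,i=14
  [19] #..## => #  t=2,i=5
  [18] #..#. => .  t=1,i=5
  [17] #...# => #  t=3,i=13
  [16] #.... => .  t=0,i=16
  [15] .#### => .  t=0,i=7
  [14] .###. => #  t=1,i=14
  [13] .##.# => .  t=0,i=4
  [12] .##.. => #  t=2,i=3
  [11] .#.## => #  t=0,i=2
  [10] .#.#. => #  t=1,i=7
  [9] .#..# => #  t=1,i=9
  [8] .#... => #  t=0,i=15
  [7] ..### => .  t=1,i=0
  [6] ..##. => .  t=2,i=2
  [5] ..#.# => #  t=0,i=1
  [4] ..#.. => .  t=3,i=8
  [3] ...## => .  t=1,i=22
  [2] ...#. => #  t=0,i=0
  [1] ....# => .  t=0,i=22
  [0] ..... => .  t=0,i=17
  bits 01010101111110100101111100100100 = 1442471716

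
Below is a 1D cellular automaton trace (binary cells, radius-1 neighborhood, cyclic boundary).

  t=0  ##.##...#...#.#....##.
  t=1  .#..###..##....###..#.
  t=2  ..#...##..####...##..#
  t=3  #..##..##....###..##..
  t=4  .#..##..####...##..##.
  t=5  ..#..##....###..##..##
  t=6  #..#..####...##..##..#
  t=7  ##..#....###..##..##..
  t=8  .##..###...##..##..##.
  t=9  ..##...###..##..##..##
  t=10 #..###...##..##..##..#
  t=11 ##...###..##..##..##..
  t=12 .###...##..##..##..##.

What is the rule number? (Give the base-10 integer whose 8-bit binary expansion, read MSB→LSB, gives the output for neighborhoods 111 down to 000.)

  [7] ### => .  t=1,i=5
  [6] ##. => #  t=0,i=1
  [5] #.# => .  t=0,i=2
  [4] #.. => #  t=0,i=5
  [3] .## => .  t=0,i=0
  [2] .#. => .  t=0,i=8
  [1] ..# => .  t=0,i=7
  [0] ... => #  t=0,i=6
  bits 01010001 = 81

81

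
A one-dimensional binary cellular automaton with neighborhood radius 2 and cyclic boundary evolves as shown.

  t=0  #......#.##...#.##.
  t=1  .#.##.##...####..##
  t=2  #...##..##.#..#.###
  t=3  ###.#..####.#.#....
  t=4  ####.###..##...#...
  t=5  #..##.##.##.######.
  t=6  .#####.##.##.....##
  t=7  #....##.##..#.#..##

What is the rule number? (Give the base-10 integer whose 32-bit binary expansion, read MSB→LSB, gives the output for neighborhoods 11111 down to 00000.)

1024091125

  nb #####: next=.  (t=5,i=14, bit31=0)
  nb ####.: next=.  (t=1,i=13, bit30=0)
  nb ###.#: next=#  (t=3,i=2, bit29=1)
  nb ###..: next=#  (t=1,i=14, bit28=1)
  nb ##.##: next=#  (t=1,i=5, bit27=1)
  nb ##.#.: next=#  (t=0,i=18, bit26=1)
  nb ##..#: next=.  (t=1,i=15, bit25=0)
  nb ##...: next=#  (t=0,i=11, bit24=1)
  nb #.###: next=.  (t=2,i=16, bit23=0)
  nb #.##.: next=.  (t=0,i=9, bit22=0)
  nb #.#.#: next=.  (t=1,i=1, bit21=0)
  nb #.#..: next=.  (t=0,i=0, bit20=0)
  nb #..##: next=#  (t=1,i=16, bit19=1)
  nb #..#.: next=.  (t=2,i=13, bit18=0)
  nb #...#: next=#  (t=0,i=12, bit17=1)
  nb #....: next=.  (t=0,i=2, bit16=0)
  nb .####: next=.  (t=1,i=12, bit15=0)
  nb .###.: next=#  (t=3,i=1, bit14=1)
  nb .##.#: next=#  (t=0,i=17, bit13=1)
  nb .##..: next=.  (t=0,i=10, bit12=0)
  nb .#.##: next=.  (t=0,i=8, bit11=0)
  nb .#.#.: next=.  (t=3,i=13, bit10=0)
  nb .#..#: next=#  (t=2,i=12, bit9=1)
  nb .#...: next=#  (t=0,i=1, bit8=1)
  nb ..###: next=#  (t=1,i=11, bit7=1)
  nb ..##.: next=#  (t=1,i=17, bit6=1)
  nb ..#.#: next=#  (t=0,i=7, bit5=1)
  nb ..#..: next=#  (t=4,i=15, bit4=1)
  nb ...##: next=.  (t=1,i=10, bit3=0)
  nb ...#.: next=#  (t=0,i=6, bit2=1)
  nb ....#: next=.  (t=0,i=5, bit1=0)
  nb .....: next=#  (t=0,i=3, bit0=1)
  bits 00111101000010100110001111110101 = 1024091125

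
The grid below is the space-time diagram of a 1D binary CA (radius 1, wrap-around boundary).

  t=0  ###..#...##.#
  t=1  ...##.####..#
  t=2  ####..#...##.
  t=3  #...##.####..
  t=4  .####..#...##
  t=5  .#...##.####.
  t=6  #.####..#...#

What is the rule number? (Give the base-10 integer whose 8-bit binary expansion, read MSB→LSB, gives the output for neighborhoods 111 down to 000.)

  [7] ### => .  t=0,i=0
  [6] ##. => .  t=0,i=2
  [5] #.# => .  t=0,i=11
  [4] #.. => #  t=0,i=3
  [3] .## => #  t=0,i=9
  [2] .#. => .  t=0,i=5
  [1] ..# => #  t=0,i=4
  [0] ... => #  t=0,i=7
  bits 00011011 = 27

27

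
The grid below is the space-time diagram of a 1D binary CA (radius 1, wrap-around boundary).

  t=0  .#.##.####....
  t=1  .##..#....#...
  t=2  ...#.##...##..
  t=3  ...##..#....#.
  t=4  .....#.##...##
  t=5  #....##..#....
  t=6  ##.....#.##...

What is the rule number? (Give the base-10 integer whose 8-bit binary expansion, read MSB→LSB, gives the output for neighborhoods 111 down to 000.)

  ###|.  b7=0 t=0,i=7
  ##.|.  b6=0 t=0,i=4
  #.#|#  b5=1 t=0,i=2
  #..|#  b4=1 t=0,i=10
  .##|.  b3=0 t=0,i=3
  .#.|#  b2=1 t=0,i=1
  ..#|.  b1=0 t=0,i=0
  ...|.  b0=0 t=0,i=11
  bits 00110100 = 52

52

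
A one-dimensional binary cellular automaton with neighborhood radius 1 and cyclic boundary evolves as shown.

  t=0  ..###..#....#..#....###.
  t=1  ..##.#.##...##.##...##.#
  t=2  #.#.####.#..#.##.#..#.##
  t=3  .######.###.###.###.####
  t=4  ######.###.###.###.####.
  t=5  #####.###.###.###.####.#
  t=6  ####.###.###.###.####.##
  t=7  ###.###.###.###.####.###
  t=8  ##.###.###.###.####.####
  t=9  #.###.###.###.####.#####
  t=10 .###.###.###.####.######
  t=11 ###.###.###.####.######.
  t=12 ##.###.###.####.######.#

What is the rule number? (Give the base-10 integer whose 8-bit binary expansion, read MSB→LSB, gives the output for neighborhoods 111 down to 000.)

  ### -> #   bit 7 = 1  t=0,i=3
  ##. -> .   bit 6 = 0  t=0,i=4
  #.# -> #   bit 5 = 1  t=1,i=4
  #.. -> #   bit 4 = 1  t=0,i=5
  .## -> #   bit 3 = 1  t=0,i=2
  .#. -> #   bit 2 = 1  t=0,i=7
  ..# -> .   bit 1 = 0  t=0,i=1
  ... -> .   bit 0 = 0  t=0,i=0
  bits 10111100 = 188

188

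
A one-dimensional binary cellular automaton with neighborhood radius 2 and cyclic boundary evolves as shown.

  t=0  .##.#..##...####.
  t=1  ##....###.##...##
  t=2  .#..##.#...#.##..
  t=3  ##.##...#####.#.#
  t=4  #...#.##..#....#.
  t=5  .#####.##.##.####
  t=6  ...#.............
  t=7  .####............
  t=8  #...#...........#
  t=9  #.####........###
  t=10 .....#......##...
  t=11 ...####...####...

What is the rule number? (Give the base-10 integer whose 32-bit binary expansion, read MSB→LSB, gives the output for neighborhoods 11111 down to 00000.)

  ##### -> #   bit 31 = 1  t=3,i=10
  ####. -> .   bit 30 = 0  t=0,i=14
  ###.# -> .   bit 29 = 0  t=1,i=8
  ###.. -> #   bit 28 = 1  t=0,i=15
  ##.## -> .   bit 27 = 0  t=1,i=9
  ##.#. -> .   bit 26 = 0  t=0,i=3
  ##..# -> #   bit 25 = 1  t=0,i=16
  ##... -> .   bit 24 = 0  t=0,i=9
  #.### -> .   bit 23 = 0  t=3,i=16
  #.##. -> .   bit 22 = 0  t=1,i=10
  #.#.# -> .   bit 21 = 0  t=3,i=14
  #.#.. -> .   bit 20 = 0  t=0,i=4
  #..## -> #   bit 19 = 1  t=0,i=0
  #..#. -> .   bit 18 = 0  t=4,i=9
  #...# -> #   bit 17 = 1  t=0,i=10
  #.... -> .   bit 16 = 0  t=1,i=3
  .#### -> .   bit 15 = 0  t=0,i=13
  .###. -> #   bit 14 = 1  t=1,i=7
  .##.# -> .   bit 13 = 0  t=0,i=2
  .##.. -> #   bit 12 = 1  t=0,i=8
  .#.## -> #   bit 11 = 1  t=2,i=12
  .#.#. -> #   bit 10 = 1  t=4,i=16
  .#..# -> .   bit 9 = 0  t=0,i=5
  .#... -> #   bit 8 = 1  t=2,i=8
  ..### -> .   bit 7 = 0  t=0,i=12
  ..##. -> #   bit 6 = 1  t=0,i=1
  ..#.# -> #   bit 5 = 1  t=2,i=11
  ..#.. -> #   bit 4 = 1  t=2,i=1
  ...## -> #   bit 3 = 1  t=0,i=11
  ...#. -> #   bit 2 = 1  t=2,i=0
  ....# -> #   bit 1 = 1  t=1,i=4
  ..... -> .   bit 0 = 0  t=6,i=0
  bits 10010010000010100101110101111110 = 2450152830

2450152830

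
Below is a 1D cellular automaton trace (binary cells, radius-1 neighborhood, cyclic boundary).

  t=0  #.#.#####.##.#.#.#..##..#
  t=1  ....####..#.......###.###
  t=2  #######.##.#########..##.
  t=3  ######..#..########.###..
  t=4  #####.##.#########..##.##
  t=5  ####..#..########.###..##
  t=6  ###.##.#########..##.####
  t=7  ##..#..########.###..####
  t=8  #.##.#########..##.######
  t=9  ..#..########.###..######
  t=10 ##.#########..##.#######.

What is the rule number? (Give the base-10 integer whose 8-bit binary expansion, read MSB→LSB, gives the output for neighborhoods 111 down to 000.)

  ###|#  b7=1 t=0,i=5
  ##.|.  b6=0 t=0,i=0
  #.#|.  b5=0 t=0,i=1
  #..|#  b4=1 t=0,i=18
  .##|#  b3=1 t=0,i=4
  .#.|.  b2=0 t=0,i=2
  ..#|#  b1=1 t=0,i=19
  ...|#  b0=1 t=1,i=1
  bits 10011011 = 155

155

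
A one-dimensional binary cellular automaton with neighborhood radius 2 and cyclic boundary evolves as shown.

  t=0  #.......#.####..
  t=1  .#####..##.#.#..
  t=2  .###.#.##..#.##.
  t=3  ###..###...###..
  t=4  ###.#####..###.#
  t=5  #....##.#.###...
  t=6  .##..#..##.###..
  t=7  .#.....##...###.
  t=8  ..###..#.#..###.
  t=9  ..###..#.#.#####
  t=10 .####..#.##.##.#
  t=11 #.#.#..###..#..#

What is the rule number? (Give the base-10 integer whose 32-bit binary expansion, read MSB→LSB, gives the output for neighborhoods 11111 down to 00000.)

2440677857

  ##### -> #   bit 31 = 1  t=1,i=3
  ####. -> .   bit 30 = 0  t=0,i=12
  ###.# -> .   bit 29 = 0  t=2,i=3
  ###.. -> #   bit 28 = 1  t=0,i=13
  ##.## -> .   bit 27 = 0  t=4,i=3
  ##.#. -> .   bit 26 = 0  t=1,i=10
  ##..# -> .   bit 25 = 0  t=0,i=14
  ##... -> #   bit 24 = 1  t=3,i=8
  #.### -> .   bit 23 = 0  t=0,i=10
  #.##. -> #   bit 22 = 1  t=2,i=7
  #.#.# -> #   bit 21 = 1  t=1,i=11
  #.#.. -> #   bit 20 = 1  t=1,i=13
  #..## -> #   bit 19 = 1  t=1,i=7
  #..#. -> .   bit 18 = 0  t=0,i=15
  #...# -> .   bit 17 = 0  t=1,i=15
  #.... -> #   bit 16 = 1  t=0,i=2
  .#### -> #   bit 15 = 1  t=0,i=11
  .###. -> #   bit 14 = 1  t=2,i=2
  .##.# -> .   bit 13 = 0  t=1,i=9
  .##.. -> .   bit 12 = 0  t=2,i=8
  .#.## -> #   bit 11 = 1  t=0,i=9
  .#.#. -> .   bit 10 = 0  t=1,i=12
  .#..# -> .   bit 9 = 0  t=6,i=6
  .#... -> #   bit 8 = 1  t=0,i=1
  ..### -> #   bit 7 = 1  t=1,i=1
  ..##. -> #   bit 6 = 1  t=1,i=8
  ..#.# -> #   bit 5 = 1  t=0,i=8
  ..#.. -> .   bit 4 = 0  t=0,i=0
  ...## -> .   bit 3 = 0  t=1,i=0
  ...#. -> .   bit 2 = 0  t=0,i=7
  ....# -> .   bit 1 = 0  t=0,i=6
  ..... -> #   bit 0 = 1  t=0,i=3
  bits 10010001011110011100100111100001 = 2440677857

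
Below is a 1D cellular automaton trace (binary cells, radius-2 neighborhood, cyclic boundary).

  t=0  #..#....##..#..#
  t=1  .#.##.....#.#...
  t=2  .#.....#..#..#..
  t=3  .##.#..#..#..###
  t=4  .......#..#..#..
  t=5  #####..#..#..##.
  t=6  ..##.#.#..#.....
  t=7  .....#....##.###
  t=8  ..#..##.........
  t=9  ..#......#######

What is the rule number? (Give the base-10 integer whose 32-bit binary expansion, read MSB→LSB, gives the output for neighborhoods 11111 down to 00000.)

3257008561

  nb #####: next=#  (t=5,i=2, bit31=1)
  nb ####.: next=#  (t=5,i=3, bit30=1)
  nb ###.#: next=.  (t=3,i=15, bit29=0)
  nb ###..: next=.  (t=5,i=4, bit28=0)
  nb ##.##: next=.  (t=3,i=0, bit27=0)
  nb ##.#.: next=.  (t=3,i=3, bit26=0)
  nb ##..#: next=#  (t=0,i=1, bit25=1)
  nb ##...: next=.  (t=1,i=5, bit24=0)
  nb #.###: next=.  (t=5,i=0, bit23=0)
  nb #.##.: next=.  (t=1,i=3, bit22=0)
  nb #.#.#: next=#  (t=6,i=5, bit21=1)
  nb #.#..: next=.  (t=1,i=12, bit20=0)
  nb #..##: next=.  (t=0,i=14, bit19=0)
  nb #..#.: next=.  (t=0,i=2, bit18=0)
  nb #...#: next=#  (t=2,i=15, bit17=1)
  nb #....: next=.  (t=0,i=5, bit16=0)
  nb .####: next=.  (t=5,i=1, bit15=0)
  nb .###.: next=.  (t=3,i=14, bit14=0)
  nb .##.#: next=.  (t=3,i=2, bit13=0)
  nb .##..: next=.  (t=0,i=0, bit12=0)
  nb .#.##: next=.  (t=1,i=2, bit11=0)
  nb .#.#.: next=.  (t=1,i=11, bit10=0)
  nb .#..#: next=.  (t=0,i=13, bit9=0)
  nb .#...: next=#  (t=0,i=4, bit8=1)
  nb ..###: next=#  (t=3,i=13, bit7=1)
  nb ..##.: next=.  (t=0,i=8, bit6=0)
  nb ..#.#: next=#  (t=1,i=1, bit5=1)
  nb ..#..: next=#  (t=0,i=3, bit4=1)
  nb ...##: next=.  (t=0,i=7, bit3=0)
  nb ...#.: next=.  (t=1,i=0, bit2=0)
  nb ....#: next=.  (t=0,i=6, bit1=0)
  nb .....: next=#  (t=1,i=7, bit0=1)
  bits 11000010001000100000000110110001 = 3257008561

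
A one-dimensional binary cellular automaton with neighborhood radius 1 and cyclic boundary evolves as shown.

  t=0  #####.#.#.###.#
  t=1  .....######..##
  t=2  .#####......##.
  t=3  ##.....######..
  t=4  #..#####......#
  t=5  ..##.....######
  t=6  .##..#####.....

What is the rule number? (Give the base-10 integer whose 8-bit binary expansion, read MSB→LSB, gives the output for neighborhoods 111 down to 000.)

  nb ###: next=.  (t=0,i=0, bit7=0)
  nb ##.: next=.  (t=0,i=4, bit6=0)
  nb #.#: next=#  (t=0,i=5, bit5=1)
  nb #..: next=.  (t=1,i=0, bit4=0)
  nb .##: next=#  (t=0,i=10, bit3=1)
  nb .#.: next=#  (t=0,i=6, bit2=1)
  nb ..#: next=#  (t=1,i=4, bit1=1)
  nb ...: next=#  (t=1,i=1, bit0=1)
  bits 00101111 = 47

47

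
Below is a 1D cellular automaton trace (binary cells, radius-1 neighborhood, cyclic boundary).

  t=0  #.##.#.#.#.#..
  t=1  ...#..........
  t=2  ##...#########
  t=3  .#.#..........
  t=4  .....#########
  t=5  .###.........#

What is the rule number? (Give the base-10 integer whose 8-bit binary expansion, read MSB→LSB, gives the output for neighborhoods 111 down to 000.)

65

  nb ###: next=.  (t=2,i=0, bit7=0)
  nb ##.: next=#  (t=0,i=3, bit6=1)
  nb #.#: next=.  (t=0,i=1, bit5=0)
  nb #..: next=.  (t=0,i=12, bit4=0)
  nb .##: next=.  (t=0,i=2, bit3=0)
  nb .#.: next=.  (t=0,i=0, bit2=0)
  nb ..#: next=.  (t=0,i=13, bit1=0)
  nb ...: next=#  (t=1,i=0, bit0=1)
  bits 01000001 = 65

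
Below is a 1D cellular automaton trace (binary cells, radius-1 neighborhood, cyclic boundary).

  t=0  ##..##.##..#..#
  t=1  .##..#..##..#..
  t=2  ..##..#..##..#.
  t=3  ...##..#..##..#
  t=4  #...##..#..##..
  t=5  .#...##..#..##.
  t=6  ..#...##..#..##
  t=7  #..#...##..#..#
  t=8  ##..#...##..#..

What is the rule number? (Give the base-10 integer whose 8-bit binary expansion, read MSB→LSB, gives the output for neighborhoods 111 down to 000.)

  nb ###: next=.  (t=0,i=0, bit7=0)
  nb ##.: next=#  (t=0,i=1, bit6=1)
  nb #.#: next=.  (t=0,i=6, bit5=0)
  nb #..: next=#  (t=0,i=2, bit4=1)
  nb .##: next=.  (t=0,i=4, bit3=0)
  nb .#.: next=.  (t=0,i=11, bit2=0)
  nb ..#: next=.  (t=0,i=3, bit1=0)
  nb ...: next=.  (t=1,i=14, bit0=0)
  bits 01010000 = 80

80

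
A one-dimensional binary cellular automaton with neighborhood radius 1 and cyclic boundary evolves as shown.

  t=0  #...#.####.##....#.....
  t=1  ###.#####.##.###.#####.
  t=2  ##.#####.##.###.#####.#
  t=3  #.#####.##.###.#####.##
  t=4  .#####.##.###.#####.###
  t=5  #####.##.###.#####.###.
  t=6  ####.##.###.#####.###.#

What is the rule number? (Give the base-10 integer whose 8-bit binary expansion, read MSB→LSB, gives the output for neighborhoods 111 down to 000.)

  ###|#  b7=1 t=0,i=7
  ##.|.  b6=0 t=0,i=9
  #.#|#  b5=1 t=0,i=5
  #..|#  b4=1 t=0,i=1
  .##|#  b3=1 t=0,i=6
  .#.|#  b2=1 t=0,i=0
  ..#|.  b1=0 t=0,i=3
  ...|#  b0=1 t=0,i=2
  bits 10111101 = 189

189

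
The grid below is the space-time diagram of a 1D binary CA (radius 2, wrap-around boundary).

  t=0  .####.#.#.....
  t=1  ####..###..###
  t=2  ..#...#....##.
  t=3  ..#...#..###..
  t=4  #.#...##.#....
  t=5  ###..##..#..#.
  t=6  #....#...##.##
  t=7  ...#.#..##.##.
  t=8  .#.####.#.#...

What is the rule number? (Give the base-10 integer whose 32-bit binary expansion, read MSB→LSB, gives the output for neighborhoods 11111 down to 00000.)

1219530491

  nb #####: next=.  (t=1,i=0, bit31=0)
  nb ####.: next=#  (t=0,i=3, bit30=1)
  nb ###.#: next=.  (t=0,i=4, bit29=0)
  nb ###..: next=.  (t=1,i=3, bit28=0)
  nb ##.##: next=#  (t=6,i=11, bit27=1)
  nb ##.#.: next=.  (t=0,i=5, bit26=0)
  nb ##..#: next=.  (t=1,i=4, bit25=0)
  nb ##...: next=.  (t=2,i=13, bit24=0)
  nb #.###: next=#  (t=5,i=0, bit23=1)
  nb #.##.: next=.  (t=7,i=11, bit22=0)
  nb #.#.#: next=#  (t=0,i=6, bit21=1)
  nb #.#..: next=#  (t=0,i=8, bit20=1)
  nb #..##: next=.  (t=1,i=5, bit19=0)
  nb #..#.: next=.  (t=5,i=8, bit18=0)
  nb #...#: next=.  (t=2,i=0, bit17=0)
  nb #....: next=.  (t=0,i=10, bit16=0)
  nb .####: next=#  (t=0,i=2, bit15=1)
  nb .###.: next=.  (t=1,i=7, bit14=0)
  nb .##.#: next=.  (t=4,i=7, bit13=0)
  nb .##..: next=.  (t=2,i=12, bit12=0)
  nb .#.##: next=#  (t=5,i=13, bit11=1)
  nb .#.#.: next=#  (t=0,i=7, bit10=1)
  nb .#..#: next=#  (t=3,i=7, bit9=1)
  nb .#...: next=.  (t=0,i=9, bit8=0)
  nb ..###: next=#  (t=0,i=1, bit7=1)
  nb ..##.: next=#  (t=2,i=11, bit6=1)
  nb ..#.#: next=#  (t=4,i=0, bit5=1)
  nb ..#..: next=#  (t=2,i=2, bit4=1)
  nb ...##: next=#  (t=0,i=0, bit3=1)
  nb ...#.: next=.  (t=2,i=1, bit2=0)
  nb ....#: next=#  (t=0,i=13, bit1=1)
  nb .....: next=#  (t=0,i=11, bit0=1)
  bits 01001000101100001000111011111011 = 1219530491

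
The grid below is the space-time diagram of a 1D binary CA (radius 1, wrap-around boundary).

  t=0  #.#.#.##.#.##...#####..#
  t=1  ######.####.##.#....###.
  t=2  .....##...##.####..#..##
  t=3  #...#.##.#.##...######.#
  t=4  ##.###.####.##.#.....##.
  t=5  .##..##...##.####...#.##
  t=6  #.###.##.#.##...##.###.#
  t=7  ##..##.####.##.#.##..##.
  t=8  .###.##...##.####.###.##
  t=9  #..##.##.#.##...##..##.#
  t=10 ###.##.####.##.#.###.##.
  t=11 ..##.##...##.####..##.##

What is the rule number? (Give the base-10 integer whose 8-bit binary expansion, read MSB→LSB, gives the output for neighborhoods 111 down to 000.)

  [7] ### => .  t=0,i=17
  [6] ##. => #  t=0,i=0
  [5] #.# => #  t=0,i=1
  [4] #.. => #  t=0,i=13
  [3] .## => .  t=0,i=6
  [2] .#. => #  t=0,i=2
  [1] ..# => #  t=0,i=15
  [0] ... => .  t=0,i=14
  bits 01110110 = 118

118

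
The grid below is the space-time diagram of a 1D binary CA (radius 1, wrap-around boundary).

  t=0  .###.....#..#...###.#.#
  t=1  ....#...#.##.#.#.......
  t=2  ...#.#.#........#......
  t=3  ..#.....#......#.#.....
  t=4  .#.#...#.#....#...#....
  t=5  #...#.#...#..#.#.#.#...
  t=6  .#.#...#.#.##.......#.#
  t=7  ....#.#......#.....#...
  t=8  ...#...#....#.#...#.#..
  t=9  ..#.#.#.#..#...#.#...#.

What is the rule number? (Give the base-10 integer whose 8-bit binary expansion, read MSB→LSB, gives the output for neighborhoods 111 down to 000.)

18

  nb ###: next=.  (t=0,i=2, bit7=0)
  nb ##.: next=.  (t=0,i=3, bit6=0)
  nb #.#: next=.  (t=0,i=0, bit5=0)
  nb #..: next=#  (t=0,i=4, bit4=1)
  nb .##: next=.  (t=0,i=1, bit3=0)
  nb .#.: next=.  (t=0,i=9, bit2=0)
  nb ..#: next=#  (t=0,i=8, bit1=1)
  nb ...: next=.  (t=0,i=5, bit0=0)
  bits 00010010 = 18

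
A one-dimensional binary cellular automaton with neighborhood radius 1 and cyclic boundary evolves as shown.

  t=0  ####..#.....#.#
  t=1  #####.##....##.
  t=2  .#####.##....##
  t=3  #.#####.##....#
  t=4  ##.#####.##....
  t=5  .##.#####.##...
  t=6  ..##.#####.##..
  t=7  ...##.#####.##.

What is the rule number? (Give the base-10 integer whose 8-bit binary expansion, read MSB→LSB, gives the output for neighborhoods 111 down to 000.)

  ###|#  b7=1 t=0,i=0
  ##.|#  b6=1 t=0,i=3
  #.#|#  b5=1 t=0,i=13
  #..|#  b4=1 t=0,i=4
  .##|.  b3=0 t=0,i=14
  .#.|#  b2=1 t=0,i=6
  ..#|.  b1=0 t=0,i=5
  ...|.  b0=0 t=0,i=8
  bits 11110100 = 244

244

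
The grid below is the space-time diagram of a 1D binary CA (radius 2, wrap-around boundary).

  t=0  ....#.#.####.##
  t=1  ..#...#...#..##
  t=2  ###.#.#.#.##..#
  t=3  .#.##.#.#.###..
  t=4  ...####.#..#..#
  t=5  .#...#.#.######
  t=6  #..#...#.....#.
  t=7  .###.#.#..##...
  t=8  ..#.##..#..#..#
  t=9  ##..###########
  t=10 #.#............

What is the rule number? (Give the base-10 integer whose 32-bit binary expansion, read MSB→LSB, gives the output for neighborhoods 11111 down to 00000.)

  #####|.  b31=0 t=5,i=11
  ####.|#  b30=1 t=0,i=10
  ###.#|.  b29=0 t=0,i=11
  ###..|.  b28=0 t=3,i=12
  ##.##|.  b27=0 t=0,i=12
  ##.#.|#  b26=1 t=2,i=3
  ##..#|#  b25=1 t=1,i=0
  ##...|.  b24=0 t=0,i=0
  #.###|.  b23=0 t=0,i=8
  #.##.|#  b22=1 t=0,i=13
  #.#.#|#  b21=1 t=0,i=6
  #.#..|.  b20=0 t=4,i=8
  #..##|.  b19=0 t=1,i=12
  #..#.|#  b18=1 t=1,i=1
  #...#|#  b17=1 t=1,i=4
  #....|.  b16=0 t=0,i=1
  .####|.  b15=0 t=0,i=9
  .###.|#  b14=1 t=3,i=11
  .##.#|#  b13=1 t=3,i=4
  .##..|#  b12=1 t=0,i=14
  .#.##|.  b11=0 t=0,i=7
  .#.#.|.  b10=0 t=0,i=5
  .#..#|#  b9=1 t=1,i=11
  .#...|.  b8=0 t=1,i=3
  ..###|.  b7=0 t=2,i=14
  ..##.|.  b6=0 t=1,i=13
  ..#.#|.  b5=0 t=0,i=4
  ..#..|#  b4=1 t=1,i=2
  ...##|.  b3=0 t=4,i=2
  ...#.|.  b2=0 t=0,i=3
  ....#|#  b1=1 t=0,i=2
  .....|#  b0=1 t=6,i=10
  bits 01000110011001100111001000010011 = 1181118995

1181118995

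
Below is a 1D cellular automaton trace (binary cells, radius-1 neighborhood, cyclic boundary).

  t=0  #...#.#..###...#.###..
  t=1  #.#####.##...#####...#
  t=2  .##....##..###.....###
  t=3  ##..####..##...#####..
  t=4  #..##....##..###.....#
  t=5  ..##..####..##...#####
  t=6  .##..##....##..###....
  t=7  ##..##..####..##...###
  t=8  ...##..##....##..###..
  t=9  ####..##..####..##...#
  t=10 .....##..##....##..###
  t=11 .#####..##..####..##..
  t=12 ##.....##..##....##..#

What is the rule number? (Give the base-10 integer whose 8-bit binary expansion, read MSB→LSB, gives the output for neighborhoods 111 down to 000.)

  nb ###: next=.  (t=0,i=10, bit7=0)
  nb ##.: next=.  (t=0,i=11, bit6=0)
  nb #.#: next=#  (t=0,i=5, bit5=1)
  nb #..: next=.  (t=0,i=1, bit4=0)
  nb .##: next=#  (t=0,i=9, bit3=1)
  nb .#.: next=#  (t=0,i=0, bit2=1)
  nb ..#: next=#  (t=0,i=3, bit1=1)
  nb ...: next=#  (t=0,i=2, bit0=1)
  bits 00101111 = 47

47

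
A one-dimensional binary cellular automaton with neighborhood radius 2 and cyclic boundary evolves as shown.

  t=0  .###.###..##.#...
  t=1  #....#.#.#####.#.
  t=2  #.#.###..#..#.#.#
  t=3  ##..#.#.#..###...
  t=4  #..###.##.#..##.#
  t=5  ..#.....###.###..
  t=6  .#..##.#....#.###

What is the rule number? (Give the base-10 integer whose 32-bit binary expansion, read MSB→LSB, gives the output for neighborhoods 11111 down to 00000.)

  #####|.  b31=0 t=1,i=11
  ####.|#  b30=1 t=1,i=12
  ###.#|.  b29=0 t=0,i=3
  ###..|#  b28=1 t=0,i=7
  ##.##|.  b27=0 t=0,i=4
  ##.#.|#  b26=1 t=0,i=12
  ##..#|.  b25=0 t=0,i=8
  ##...|#  b24=1 t=3,i=14
  #.###|#  b23=1 t=0,i=5
  #.##.|.  b22=0 t=2,i=16
  #.#.#|.  b21=0 t=1,i=7
  #.#..|#  b20=1 t=0,i=13
  #..##|#  b19=1 t=0,i=9
  #..#.|#  b18=1 t=2,i=8
  #...#|.  b17=0 t=3,i=15
  #....|#  b16=1 t=0,i=15
  .####|.  b15=0 t=1,i=10
  .###.|.  b14=0 t=0,i=2
  .##.#|#  b13=1 t=0,i=11
  .##..|.  b12=0 t=3,i=1
  .#.##|.  b11=0 t=1,i=8
  .#.#.|#  b10=1 t=1,i=6
  .#..#|.  b9=0 t=2,i=10
  .#...|.  b8=0 t=0,i=14
  ..###|.  b7=0 t=0,i=1
  ..##.|#  b6=1 t=0,i=10
  ..#.#|#  b5=1 t=1,i=5
  ..#..|.  b4=0 t=2,i=9
  ...##|#  b3=1 t=0,i=0
  ...#.|#  b2=1 t=1,i=4
  ....#|.  b1=0 t=0,i=16
  .....|#  b0=1 t=5,i=5
  bits 01010101100111010010010001101101 = 1436361837

1436361837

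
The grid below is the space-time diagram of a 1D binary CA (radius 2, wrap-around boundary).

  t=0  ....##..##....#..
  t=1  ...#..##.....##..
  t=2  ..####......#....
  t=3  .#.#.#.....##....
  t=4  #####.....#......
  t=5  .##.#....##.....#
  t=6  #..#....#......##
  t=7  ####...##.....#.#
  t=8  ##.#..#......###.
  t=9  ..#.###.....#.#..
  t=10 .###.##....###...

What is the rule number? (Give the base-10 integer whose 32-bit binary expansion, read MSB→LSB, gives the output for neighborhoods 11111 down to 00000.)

2519518780

  #####|#  b31=1 t=4,i=2
  ####.|.  b30=0 t=2,i=4
  ###.#|.  b29=0 t=8,i=15
  ###..|#  b28=1 t=2,i=5
  ##.##|.  b27=0 t=8,i=16
  ##.#.|#  b26=1 t=5,i=3
  ##..#|#  b25=1 t=0,i=6
  ##...|.  b24=0 t=0,i=10
  #.###|.  b23=0 t=7,i=16
  #.##.|.  b22=0 t=5,i=1
  #.#.#|#  b21=1 t=3,i=3
  #.#..|.  b20=0 t=3,i=5
  #..##|#  b19=1 t=0,i=7
  #..#.|#  b18=1 t=6,i=2
  #...#|.  b17=0 t=7,i=5
  #....|.  b16=0 t=0,i=11
  .####|#  b15=1 t=2,i=3
  .###.|#  b14=1 t=6,i=16
  .##.#|.  b13=0 t=5,i=2
  .##..|.  b12=0 t=0,i=5
  .#.##|#  b11=1 t=5,i=0
  .#.#.|#  b10=1 t=3,i=2
  .#..#|#  b9=1 t=1,i=4
  .#...|.  b8=0 t=0,i=15
  ..###|.  b7=0 t=2,i=2
  ..##.|.  b6=0 t=0,i=4
  ..#.#|#  b5=1 t=3,i=1
  ..#..|#  b4=1 t=0,i=14
  ...##|#  b3=1 t=0,i=3
  ...#.|#  b2=1 t=0,i=13
  ....#|.  b1=0 t=0,i=2
  .....|.  b0=0 t=0,i=0
  bits 10010110001011001100111000111100 = 2519518780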